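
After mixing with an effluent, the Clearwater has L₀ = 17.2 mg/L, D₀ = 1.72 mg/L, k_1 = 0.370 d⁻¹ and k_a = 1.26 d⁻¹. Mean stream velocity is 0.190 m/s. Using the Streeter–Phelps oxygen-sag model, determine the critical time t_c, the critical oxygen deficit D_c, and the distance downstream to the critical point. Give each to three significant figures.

t_c ≈ 1.07 d; D_c ≈ 3.40 mg/L; x_c ≈ 17.5 km

With k_a/k_1 = 3.405 and 1 − D₀(k_a−k_1)/(k_1 L₀) = 0.7595,
t_c = ln(3.405 × 0.7595) / (1.26 − 0.370) = ln(2.586) / 0.8900 = 0.9502/0.8900 = 1.068 d.
D_c = (k_1/k_a) L₀ e^(−k_1 t_c) = (0.370/1.26) × 17.2 × e^(−0.370×1.068) = 0.2937 × 17.2 × 0.6737 = 3.403 mg/L.
x_c = v t_c = 0.190 m/s × 1.068 d × 86400 s/d = 17530 m ≈ 17.5 km.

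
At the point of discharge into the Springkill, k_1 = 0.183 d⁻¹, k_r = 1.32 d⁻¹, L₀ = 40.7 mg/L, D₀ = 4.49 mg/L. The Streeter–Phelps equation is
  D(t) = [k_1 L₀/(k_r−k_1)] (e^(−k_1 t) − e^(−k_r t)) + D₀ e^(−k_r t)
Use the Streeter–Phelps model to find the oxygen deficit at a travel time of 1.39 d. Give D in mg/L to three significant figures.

D ≈ 4.75 mg/L

k_1 L₀/(k_r−k_1) = 0.183×40.7/(1.32−0.183) = 7.448/1.137 = 6.551 mg/L.
e^(−k_1 t) = e^(−0.183×1.390) = 0.7754; e^(−k_r t) = e^(−1.32×1.390) = 0.1596.
D = 6.551 × (0.7754 − 0.1596) + 4.49 × 0.1596 = 4.034 + 0.7168 = 4.750 mg/L.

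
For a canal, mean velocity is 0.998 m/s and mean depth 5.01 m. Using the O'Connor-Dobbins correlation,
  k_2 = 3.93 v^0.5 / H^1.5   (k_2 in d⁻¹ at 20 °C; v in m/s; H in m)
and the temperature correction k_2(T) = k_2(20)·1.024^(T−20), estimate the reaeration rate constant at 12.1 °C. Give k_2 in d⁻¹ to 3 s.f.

k_2(20) = 3.93 × 0.998^0.5 / 5.01^1.5 = 3.93 × 0.9990 / 11.21 = 0.3501 d⁻¹.
k_2(12.1) = 0.3501 × 1.024^(12.1−20) = 0.3501 × 0.8291 = 0.2903 d⁻¹.

k_2 ≈ 0.290 d⁻¹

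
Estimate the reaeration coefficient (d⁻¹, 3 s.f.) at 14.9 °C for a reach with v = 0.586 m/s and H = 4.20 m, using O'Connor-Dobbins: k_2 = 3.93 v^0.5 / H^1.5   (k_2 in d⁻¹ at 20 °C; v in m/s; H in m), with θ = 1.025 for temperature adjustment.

k_2 ≈ 0.308 d⁻¹

k_2(20) = 3.93 × 0.586^0.5 / 4.20^1.5 = 3.93 × 0.7655 / 8.607 = 0.3495 d⁻¹.
k_2(14.9) = 0.3495 × 1.025^(14.9−20) = 0.3495 × 0.8817 = 0.3082 d⁻¹.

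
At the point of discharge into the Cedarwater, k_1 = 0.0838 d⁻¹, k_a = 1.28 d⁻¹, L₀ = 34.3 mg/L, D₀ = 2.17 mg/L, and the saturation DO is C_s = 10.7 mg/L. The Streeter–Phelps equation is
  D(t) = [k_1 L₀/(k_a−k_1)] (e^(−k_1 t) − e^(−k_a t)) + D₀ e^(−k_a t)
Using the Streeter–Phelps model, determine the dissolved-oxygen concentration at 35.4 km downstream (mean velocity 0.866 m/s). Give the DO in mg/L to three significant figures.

Travel time t = x/v = 35.4 km / (0.866 m/s) = 35400 m / 0.866 m/s = 40880 s = 0.4731 d.
k_1 L₀/(k_a−k_1) = 0.0838×34.3/(1.28−0.0838) = 2.874/1.196 = 2.403 mg/L.
e^(−k_1 t) = e^(−0.0838×0.4731) = 0.9611; e^(−k_a t) = e^(−1.28×0.4731) = 0.5458.
D = 2.403 × (0.9611 − 0.5458) + 2.17 × 0.5458 = 0.9981 + 1.184 = 2.182 mg/L.
DO = C_s − D = 10.7 − 2.182 = 8.518 mg/L.

DO ≈ 8.52 mg/L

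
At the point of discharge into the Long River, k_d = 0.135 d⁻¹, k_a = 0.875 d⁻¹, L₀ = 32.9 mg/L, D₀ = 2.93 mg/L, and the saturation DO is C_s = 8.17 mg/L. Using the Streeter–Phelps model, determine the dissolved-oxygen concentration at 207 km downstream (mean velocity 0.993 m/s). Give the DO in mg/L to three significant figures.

Travel time t = x/v = 207 km / (0.993 m/s) = 207000 m / 0.993 m/s = 208500 s = 2.413 d.
k_d L₀/(k_a−k_d) = 0.135×32.9/(0.875−0.135) = 4.442/0.7400 = 6.002 mg/L.
e^(−k_d t) = e^(−0.135×2.413) = 0.7220; e^(−k_a t) = e^(−0.875×2.413) = 0.1211.
D = 6.002 × (0.7220 − 0.1211) + 2.93 × 0.1211 = 3.607 + 0.3548 = 3.961 mg/L.
DO = C_s − D = 8.17 − 3.961 = 4.209 mg/L.

DO ≈ 4.21 mg/L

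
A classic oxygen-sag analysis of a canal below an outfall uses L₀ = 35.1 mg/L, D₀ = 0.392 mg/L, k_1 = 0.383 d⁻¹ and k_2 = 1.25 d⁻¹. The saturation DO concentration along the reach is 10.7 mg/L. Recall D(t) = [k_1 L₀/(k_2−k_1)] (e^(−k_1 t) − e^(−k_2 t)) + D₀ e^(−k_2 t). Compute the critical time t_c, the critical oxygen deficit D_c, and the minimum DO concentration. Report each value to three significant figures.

t_c = [1/(k_2−k_1)] ln[(k_2/k_1)(1 − D₀(k_2−k_1)/(k_1 L₀))]
= [1/(1.25−0.383)] ln[(1.25/0.383)(1 − 0.392×0.8670/(0.383×35.1))]
= (1/0.8670) ln[3.264 × 0.9747] = 1.153 × ln(3.181) = 1.153 × 1.157 = 1.335 d.
L(t_c) = L₀ e^(−k_1 t_c) = 35.1 × 0.5998 = 21.05 mg/L, and at the critical point k_2 D_c = k_1 L, so D_c = (0.383/1.25) × 21.05 = 6.450 mg/L.
Minimum DO = C_s − D_c = 10.7 − 6.450 = 4.250 mg/L.

t_c ≈ 1.33 d; D_c ≈ 6.45 mg/L; min DO ≈ 4.25 mg/L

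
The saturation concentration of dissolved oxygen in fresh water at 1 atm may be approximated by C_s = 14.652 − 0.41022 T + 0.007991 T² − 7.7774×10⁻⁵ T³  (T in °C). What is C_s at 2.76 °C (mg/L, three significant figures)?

C_s ≈ 13.6 mg/L

C_s = 14.652 − 0.41022×2.76 + 0.007991×2.76² − 7.7774×10⁻⁵×2.76³ = 13.58 mg/L.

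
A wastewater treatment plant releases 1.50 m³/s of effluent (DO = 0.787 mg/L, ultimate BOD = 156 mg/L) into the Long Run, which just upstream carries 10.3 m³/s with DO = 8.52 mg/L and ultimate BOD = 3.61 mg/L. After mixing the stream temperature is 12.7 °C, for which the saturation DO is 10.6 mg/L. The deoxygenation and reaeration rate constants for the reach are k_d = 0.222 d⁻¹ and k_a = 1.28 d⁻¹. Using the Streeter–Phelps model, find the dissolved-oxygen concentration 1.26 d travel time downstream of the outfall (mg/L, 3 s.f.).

Mixed DO = (10.3×8.52 + 1.50×0.787)/(10.3+1.50) = 88.94/11.80 = 7.537 mg/L.
Mixed L₀ = (10.3×3.61 + 1.50×156)/(11.80) = 271.2/11.80 = 22.98 mg/L.
Initial deficit D₀ = C_s − DO₀ = 10.6 − 7.537 = 3.063 mg/L.
D(1.26) = [0.222×22.98/(1.28−0.222)](e^(−0.222×1.26) − e^(−1.28×1.26)) + 3.063 e^(−1.28×1.26)
= 4.822 × (0.7560 − 0.1993) + 3.063 × 0.1993 = 3.295 mg/L.
DO = 10.6 − 3.295 = 7.305 mg/L.

DO ≈ 7.31 mg/L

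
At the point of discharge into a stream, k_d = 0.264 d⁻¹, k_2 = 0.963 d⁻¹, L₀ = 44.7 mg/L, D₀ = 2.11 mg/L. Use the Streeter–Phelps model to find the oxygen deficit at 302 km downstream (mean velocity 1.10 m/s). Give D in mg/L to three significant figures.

D ≈ 6.60 mg/L

Travel time t = x/v = 302 km / (1.10 m/s) = 302000 m / 1.10 m/s = 274500 s = 3.178 d.
k_d L₀/(k_2−k_d) = 0.264×44.7/(0.963−0.264) = 11.80/0.6990 = 16.88 mg/L.
e^(−k_d t) = e^(−0.264×3.178) = 0.4322; e^(−k_2 t) = e^(−0.963×3.178) = 0.04689.
D = 16.88 × (0.4322 − 0.04689) + 2.11 × 0.04689 = 6.505 + 0.09893 = 6.604 mg/L.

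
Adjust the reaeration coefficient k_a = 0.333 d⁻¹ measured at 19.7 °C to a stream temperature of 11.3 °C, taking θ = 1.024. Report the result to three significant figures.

k_a(T₂) = k_a(T₁) · θ^(T₂−T₁) = 0.333 × 1.024^(11.3−19.7)
= 0.333 × 1.024^-8.40 = 0.333 × 0.8194 = 0.2729 d⁻¹.

k_a ≈ 0.273 d⁻¹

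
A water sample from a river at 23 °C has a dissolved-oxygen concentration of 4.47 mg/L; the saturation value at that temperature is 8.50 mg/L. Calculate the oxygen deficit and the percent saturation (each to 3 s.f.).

D = C_s − C = 8.50 − 4.47 = 4.03 mg/L.
% saturation = 4.47/8.50 × 100 = 52.6 %.

D ≈ 4.03 mg/L; 52.6 % saturation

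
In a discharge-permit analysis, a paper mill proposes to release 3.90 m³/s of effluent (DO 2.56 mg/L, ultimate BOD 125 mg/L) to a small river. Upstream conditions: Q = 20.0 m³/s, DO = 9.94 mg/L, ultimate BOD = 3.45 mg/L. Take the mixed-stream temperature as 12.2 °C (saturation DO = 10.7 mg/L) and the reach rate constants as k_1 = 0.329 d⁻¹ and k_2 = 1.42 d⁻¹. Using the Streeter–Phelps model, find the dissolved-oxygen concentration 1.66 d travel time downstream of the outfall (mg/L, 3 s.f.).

Mixed DO = (20.0×9.94 + 3.90×2.56)/(20.0+3.90) = 208.8/23.90 = 8.736 mg/L.
Mixed L₀ = (20.0×3.45 + 3.90×125)/(23.90) = 556.5/23.90 = 23.28 mg/L.
Initial deficit D₀ = C_s − DO₀ = 10.7 − 8.736 = 1.964 mg/L.
D(1.66) = [0.329×23.28/(1.42−0.329)](e^(−0.329×1.66) − e^(−1.42×1.66)) + 1.964 e^(−1.42×1.66)
= 7.022 × (0.5792 − 0.09468) + 1.964 × 0.09468 = 3.588 mg/L.
DO = 10.7 − 3.588 = 7.112 mg/L.

DO ≈ 7.11 mg/L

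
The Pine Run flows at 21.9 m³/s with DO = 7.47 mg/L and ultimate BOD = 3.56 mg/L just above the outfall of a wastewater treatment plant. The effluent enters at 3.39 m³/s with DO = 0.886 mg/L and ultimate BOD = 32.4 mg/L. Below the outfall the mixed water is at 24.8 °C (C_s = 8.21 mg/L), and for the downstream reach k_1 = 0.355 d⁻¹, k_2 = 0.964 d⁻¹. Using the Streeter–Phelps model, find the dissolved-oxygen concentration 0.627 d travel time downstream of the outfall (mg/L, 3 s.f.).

DO ≈ 6.22 mg/L

Mixed DO = (21.9×7.47 + 3.39×0.886)/(21.9+3.39) = 166.6/25.29 = 6.587 mg/L.
Mixed L₀ = (21.9×3.56 + 3.39×32.4)/(25.29) = 187.8/25.29 = 7.426 mg/L.
Initial deficit D₀ = C_s − DO₀ = 8.21 − 6.587 = 1.623 mg/L.
D(0.627) = [0.355×7.426/(0.964−0.355)](e^(−0.355×0.627) − e^(−0.964×0.627)) + 1.623 e^(−0.964×0.627)
= 4.329 × (0.8004 − 0.5464) + 1.623 × 0.5464 = 1.986 mg/L.
DO = 8.21 − 1.986 = 6.224 mg/L.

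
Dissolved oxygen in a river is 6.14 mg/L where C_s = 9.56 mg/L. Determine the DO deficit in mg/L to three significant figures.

D = C_s − C = 9.56 − 6.14 = 3.42 mg/L.

D ≈ 3.42 mg/L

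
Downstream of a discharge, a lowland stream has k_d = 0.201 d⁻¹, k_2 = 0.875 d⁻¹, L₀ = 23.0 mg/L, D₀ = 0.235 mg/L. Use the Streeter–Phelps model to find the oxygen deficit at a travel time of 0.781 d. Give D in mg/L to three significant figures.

D ≈ 2.52 mg/L

k_d L₀/(k_2−k_d) = 0.201×23.0/(0.875−0.201) = 4.623/0.6740 = 6.859 mg/L.
e^(−k_d t) = e^(−0.201×0.7810) = 0.8547; e^(−k_2 t) = e^(−0.875×0.7810) = 0.5049.
D = 6.859 × (0.8547 − 0.5049) + 0.235 × 0.5049 = 2.399 + 0.1187 = 2.518 mg/L.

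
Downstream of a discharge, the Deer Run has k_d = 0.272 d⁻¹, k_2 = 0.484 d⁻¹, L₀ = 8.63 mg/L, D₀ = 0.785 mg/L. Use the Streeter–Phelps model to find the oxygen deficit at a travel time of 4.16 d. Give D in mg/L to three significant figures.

D ≈ 2.20 mg/L

k_d L₀/(k_2−k_d) = 0.272×8.63/(0.484−0.272) = 2.347/0.2120 = 11.07 mg/L.
e^(−k_d t) = e^(−0.272×4.160) = 0.3225; e^(−k_2 t) = e^(−0.484×4.160) = 0.1335.
D = 11.07 × (0.3225 − 0.1335) + 0.785 × 0.1335 = 2.093 + 0.1048 = 2.198 mg/L.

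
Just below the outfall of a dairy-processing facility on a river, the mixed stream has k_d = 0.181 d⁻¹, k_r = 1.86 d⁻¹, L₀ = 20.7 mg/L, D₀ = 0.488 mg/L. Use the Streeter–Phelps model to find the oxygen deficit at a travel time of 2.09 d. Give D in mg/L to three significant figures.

D ≈ 1.49 mg/L

k_d L₀/(k_r−k_d) = 0.181×20.7/(1.86−0.181) = 3.747/1.679 = 2.232 mg/L.
e^(−k_d t) = e^(−0.181×2.090) = 0.6850; e^(−k_r t) = e^(−1.86×2.090) = 0.02050.
D = 2.232 × (0.6850 − 0.02050) + 0.488 × 0.02050 = 1.483 + 0.01000 = 1.493 mg/L.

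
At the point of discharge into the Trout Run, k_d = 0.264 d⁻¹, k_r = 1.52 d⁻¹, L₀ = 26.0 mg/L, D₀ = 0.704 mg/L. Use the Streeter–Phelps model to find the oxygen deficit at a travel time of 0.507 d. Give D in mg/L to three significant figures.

D ≈ 2.58 mg/L

k_d L₀/(k_r−k_d) = 0.264×26.0/(1.52−0.264) = 6.864/1.256 = 5.465 mg/L.
e^(−k_d t) = e^(−0.264×0.5070) = 0.8747; e^(−k_r t) = e^(−1.52×0.5070) = 0.4627.
D = 5.465 × (0.8747 − 0.4627) + 0.704 × 0.4627 = 2.252 + 0.3258 = 2.577 mg/L.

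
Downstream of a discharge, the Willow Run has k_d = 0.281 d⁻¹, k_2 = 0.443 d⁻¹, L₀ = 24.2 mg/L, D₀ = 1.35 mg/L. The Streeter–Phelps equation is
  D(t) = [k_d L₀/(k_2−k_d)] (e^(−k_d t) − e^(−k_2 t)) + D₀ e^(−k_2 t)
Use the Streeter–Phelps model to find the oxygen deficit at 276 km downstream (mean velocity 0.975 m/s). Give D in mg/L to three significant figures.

Travel time t = x/v = 276 km / (0.975 m/s) = 276000 m / 0.975 m/s = 283100 s = 3.276 d.
k_d L₀/(k_2−k_d) = 0.281×24.2/(0.443−0.281) = 6.800/0.1620 = 41.98 mg/L.
e^(−k_d t) = e^(−0.281×3.276) = 0.3983; e^(−k_2 t) = e^(−0.443×3.276) = 0.2342.
D = 41.98 × (0.3983 − 0.2342) + 1.35 × 0.2342 = 6.885 + 0.3162 = 7.201 mg/L.

D ≈ 7.20 mg/L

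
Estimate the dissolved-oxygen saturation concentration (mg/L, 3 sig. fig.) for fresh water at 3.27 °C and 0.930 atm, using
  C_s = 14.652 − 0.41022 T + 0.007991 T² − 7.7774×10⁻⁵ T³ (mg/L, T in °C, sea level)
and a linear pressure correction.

At sea level: C_s = 14.652 − 0.41022×3.27 + 0.007991×3.27² − 7.7774×10⁻⁵×3.27³ = 13.39 mg/L.
Pressure correction: C_s' = 13.39 × 0.930 = 12.46 mg/L.

C_s ≈ 12.5 mg/L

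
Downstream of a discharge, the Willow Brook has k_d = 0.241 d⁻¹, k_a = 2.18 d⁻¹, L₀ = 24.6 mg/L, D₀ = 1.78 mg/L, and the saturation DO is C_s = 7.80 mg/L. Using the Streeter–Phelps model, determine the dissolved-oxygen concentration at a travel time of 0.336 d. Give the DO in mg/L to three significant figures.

k_d L₀/(k_a−k_d) = 0.241×24.6/(2.18−0.241) = 5.929/1.939 = 3.058 mg/L.
e^(−k_d t) = e^(−0.241×0.3360) = 0.9222; e^(−k_a t) = e^(−2.18×0.3360) = 0.4807.
D = 3.058 × (0.9222 − 0.4807) + 1.78 × 0.4807 = 1.350 + 0.8557 = 2.206 mg/L.
DO = C_s − D = 7.80 − 2.206 = 5.594 mg/L.

DO ≈ 5.59 mg/L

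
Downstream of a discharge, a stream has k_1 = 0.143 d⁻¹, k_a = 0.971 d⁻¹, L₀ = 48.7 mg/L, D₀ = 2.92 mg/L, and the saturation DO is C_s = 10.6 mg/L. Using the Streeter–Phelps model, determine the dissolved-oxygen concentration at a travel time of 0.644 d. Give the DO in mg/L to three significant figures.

DO ≈ 5.87 mg/L

k_1 L₀/(k_a−k_1) = 0.143×48.7/(0.971−0.143) = 6.964/0.8280 = 8.411 mg/L.
e^(−k_1 t) = e^(−0.143×0.6440) = 0.9120; e^(−k_a t) = e^(−0.971×0.6440) = 0.5351.
D = 8.411 × (0.9120 − 0.5351) + 2.92 × 0.5351 = 3.170 + 1.562 = 4.733 mg/L.
DO = C_s − D = 10.6 − 4.733 = 5.867 mg/L.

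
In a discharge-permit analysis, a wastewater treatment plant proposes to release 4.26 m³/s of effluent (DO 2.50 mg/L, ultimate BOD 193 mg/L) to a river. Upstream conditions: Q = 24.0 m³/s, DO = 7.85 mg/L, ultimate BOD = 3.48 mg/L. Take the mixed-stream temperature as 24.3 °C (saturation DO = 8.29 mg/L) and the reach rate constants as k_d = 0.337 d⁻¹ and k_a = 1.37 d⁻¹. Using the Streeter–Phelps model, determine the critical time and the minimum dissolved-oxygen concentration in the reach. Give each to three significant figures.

t_c ≈ 1.23 d; minimum DO ≈ 3.09 mg/L

Mixed DO = (24.0×7.85 + 4.26×2.50)/(24.0+4.26) = 199.0/28.26 = 7.044 mg/L.
Mixed L₀ = (24.0×3.48 + 4.26×193)/(28.26) = 905.7/28.26 = 32.05 mg/L.
Initial deficit D₀ = C_s − DO₀ = 8.29 − 7.044 = 1.246 mg/L.
t_c = (1/1.033) ln[(1.37/0.337)(1 − 1.246×1.033/(0.337×32.05))] = 0.9681 × ln(3.581) = 1.235 d.
D_c = (0.337/1.37) × 32.05 × e^(−0.337×1.235) = 0.2460 × 32.05 × 0.6596 = 5.200 mg/L.
Minimum DO = 8.29 − 5.200 = 3.090 mg/L.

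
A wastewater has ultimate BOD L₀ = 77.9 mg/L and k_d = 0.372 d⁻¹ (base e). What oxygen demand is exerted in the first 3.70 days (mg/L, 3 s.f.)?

y ≈ 58.2 mg/L

y_t = L₀(1 − e^(−k_d t)) = 77.9 × (1 − e^(−0.372×3.70))
= 77.9 × (1 − 0.2525) = 77.9 × 0.7475 = 58.23 mg/L.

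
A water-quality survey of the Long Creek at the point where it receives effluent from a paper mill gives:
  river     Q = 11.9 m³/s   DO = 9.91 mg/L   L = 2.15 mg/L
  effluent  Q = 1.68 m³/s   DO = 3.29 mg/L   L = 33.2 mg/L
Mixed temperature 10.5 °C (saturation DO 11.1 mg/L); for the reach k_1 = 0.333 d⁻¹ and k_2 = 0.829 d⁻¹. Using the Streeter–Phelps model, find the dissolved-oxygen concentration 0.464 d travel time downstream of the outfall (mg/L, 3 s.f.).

DO ≈ 9.02 mg/L

Mixed DO = (11.9×9.91 + 1.68×3.29)/(11.9+1.68) = 123.5/13.58 = 9.091 mg/L.
Mixed L₀ = (11.9×2.15 + 1.68×33.2)/(13.58) = 81.36/13.58 = 5.991 mg/L.
Initial deficit D₀ = C_s − DO₀ = 11.1 − 9.091 = 2.009 mg/L.
D(0.464) = [0.333×5.991/(0.829−0.333)](e^(−0.333×0.464) − e^(−0.829×0.464)) + 2.009 e^(−0.829×0.464)
= 4.022 × (0.8568 − 0.6807) + 2.009 × 0.6807 = 2.076 mg/L.
DO = 11.1 − 2.076 = 9.024 mg/L.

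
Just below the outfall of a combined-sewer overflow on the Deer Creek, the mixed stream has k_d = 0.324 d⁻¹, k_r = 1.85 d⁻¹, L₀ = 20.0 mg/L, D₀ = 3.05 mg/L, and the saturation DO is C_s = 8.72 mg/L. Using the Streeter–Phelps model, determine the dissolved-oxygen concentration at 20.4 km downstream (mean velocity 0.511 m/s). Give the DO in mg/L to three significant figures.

Travel time t = x/v = 20.4 km / (0.511 m/s) = 20400 m / 0.511 m/s = 39920 s = 0.4621 d.
k_d L₀/(k_r−k_d) = 0.324×20.0/(1.85−0.324) = 6.480/1.526 = 4.246 mg/L.
e^(−k_d t) = e^(−0.324×0.4621) = 0.8610; e^(−k_r t) = e^(−1.85×0.4621) = 0.4254.
D = 4.246 × (0.8610 − 0.4254) + 3.05 × 0.4254 = 1.850 + 1.297 = 3.147 mg/L.
DO = C_s − D = 8.72 − 3.147 = 5.573 mg/L.

DO ≈ 5.57 mg/L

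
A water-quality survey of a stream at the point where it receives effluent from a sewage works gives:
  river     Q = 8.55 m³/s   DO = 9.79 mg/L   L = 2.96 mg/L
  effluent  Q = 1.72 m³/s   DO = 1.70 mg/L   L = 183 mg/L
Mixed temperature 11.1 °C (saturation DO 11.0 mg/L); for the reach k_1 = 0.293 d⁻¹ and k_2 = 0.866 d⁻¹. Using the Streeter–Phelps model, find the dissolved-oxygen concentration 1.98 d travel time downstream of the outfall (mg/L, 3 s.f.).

DO ≈ 4.11 mg/L

Mixed DO = (8.55×9.79 + 1.72×1.70)/(8.55+1.72) = 86.63/10.27 = 8.435 mg/L.
Mixed L₀ = (8.55×2.96 + 1.72×183)/(10.27) = 340.1/10.27 = 33.11 mg/L.
Initial deficit D₀ = C_s − DO₀ = 11.0 − 8.435 = 2.565 mg/L.
D(1.98) = [0.293×33.11/(0.866−0.293)](e^(−0.293×1.98) − e^(−0.866×1.98)) + 2.565 e^(−0.866×1.98)
= 16.93 × (0.5598 − 0.1800) + 2.565 × 0.1800 = 6.892 mg/L.
DO = 11.0 − 6.892 = 4.108 mg/L.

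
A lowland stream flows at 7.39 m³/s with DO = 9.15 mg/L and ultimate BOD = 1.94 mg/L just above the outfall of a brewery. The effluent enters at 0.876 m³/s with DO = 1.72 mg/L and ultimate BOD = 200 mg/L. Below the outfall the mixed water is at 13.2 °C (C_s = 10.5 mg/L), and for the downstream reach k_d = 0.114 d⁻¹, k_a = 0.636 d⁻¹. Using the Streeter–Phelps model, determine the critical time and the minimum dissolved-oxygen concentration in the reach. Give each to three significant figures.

t_c ≈ 2.23 d; minimum DO ≈ 7.31 mg/L

Mixed DO = (7.39×9.15 + 0.876×1.72)/(7.39+0.876) = 69.13/8.266 = 8.363 mg/L.
Mixed L₀ = (7.39×1.94 + 0.876×200)/(8.266) = 189.5/8.266 = 22.93 mg/L.
Initial deficit D₀ = C_s − DO₀ = 10.5 − 8.363 = 2.137 mg/L.
t_c = (1/0.5220) ln[(0.636/0.114)(1 − 2.137×0.5220/(0.114×22.93))] = 1.916 × ln(3.198) = 2.227 d.
D_c = (0.114/0.636) × 22.93 × e^(−0.114×2.227) = 0.1792 × 22.93 × 0.7758 = 3.189 mg/L.
Minimum DO = 10.5 − 3.189 = 7.311 mg/L.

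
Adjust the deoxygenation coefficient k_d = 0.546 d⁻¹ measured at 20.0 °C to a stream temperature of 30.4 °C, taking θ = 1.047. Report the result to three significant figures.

k_d(T₂) = k_d(T₁) · θ^(T₂−T₁) = 0.546 × 1.047^(30.4−20.0)
= 0.546 × 1.047^10.4 = 0.546 × 1.612 = 0.8803 d⁻¹.

k_d ≈ 0.880 d⁻¹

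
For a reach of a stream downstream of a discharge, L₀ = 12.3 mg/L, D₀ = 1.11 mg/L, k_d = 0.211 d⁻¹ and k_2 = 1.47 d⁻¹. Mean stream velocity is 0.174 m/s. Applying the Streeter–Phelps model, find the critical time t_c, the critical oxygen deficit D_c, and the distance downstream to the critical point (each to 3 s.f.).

t_c ≈ 0.928 d; D_c ≈ 1.45 mg/L; x_c ≈ 13.9 km

t_c = [1/(k_2−k_d)] ln[(k_2/k_d)(1 − D₀(k_2−k_d)/(k_d L₀))]
= [1/(1.47−0.211)] ln[(1.47/0.211)(1 − 1.11×1.259/(0.211×12.3))]
= (1/1.259) ln[6.967 × 0.4615] = 0.7943 × ln(3.215) = 0.7943 × 1.168 = 0.9277 d.
D_c = (k_d/k_2) L₀ e^(−k_d t_c) = (0.211/1.47) × 12.3 × e^(−0.211×0.9277) = 0.1435 × 12.3 × 0.8222 = 1.452 mg/L.
x_c = v t_c = 0.174 m/s × 0.9277 d × 86400 s/d = 13950 m ≈ 13.9 km.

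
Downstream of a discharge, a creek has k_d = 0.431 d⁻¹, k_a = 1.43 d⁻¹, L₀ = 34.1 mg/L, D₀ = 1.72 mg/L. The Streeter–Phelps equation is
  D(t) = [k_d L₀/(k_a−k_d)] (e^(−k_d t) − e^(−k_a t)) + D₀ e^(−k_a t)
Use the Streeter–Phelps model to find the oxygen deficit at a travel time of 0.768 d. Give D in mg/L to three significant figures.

D ≈ 6.23 mg/L

k_d L₀/(k_a−k_d) = 0.431×34.1/(1.43−0.431) = 14.70/0.9990 = 14.71 mg/L.
e^(−k_d t) = e^(−0.431×0.7680) = 0.7182; e^(−k_a t) = e^(−1.43×0.7680) = 0.3335.
D = 14.71 × (0.7182 − 0.3335) + 1.72 × 0.3335 = 5.660 + 0.5735 = 6.234 mg/L.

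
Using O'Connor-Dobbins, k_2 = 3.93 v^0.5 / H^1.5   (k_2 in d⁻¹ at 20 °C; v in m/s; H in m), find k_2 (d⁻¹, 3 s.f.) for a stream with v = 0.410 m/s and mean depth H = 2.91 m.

k_2 ≈ 0.507 d⁻¹

k_2 = 3.93 × 0.410^0.5 / 2.91^1.5 = 3.93 × 0.6403 / 4.964 = 0.5069 d⁻¹.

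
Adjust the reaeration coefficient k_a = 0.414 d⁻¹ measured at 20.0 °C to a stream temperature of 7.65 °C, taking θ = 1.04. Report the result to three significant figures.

k_a(T₂) = k_a(T₁) · θ^(T₂−T₁) = 0.414 × 1.04^(7.65−20.0)
= 0.414 × 1.04^-12.3 = 0.414 × 0.6161 = 0.2551 d⁻¹.

k_a ≈ 0.255 d⁻¹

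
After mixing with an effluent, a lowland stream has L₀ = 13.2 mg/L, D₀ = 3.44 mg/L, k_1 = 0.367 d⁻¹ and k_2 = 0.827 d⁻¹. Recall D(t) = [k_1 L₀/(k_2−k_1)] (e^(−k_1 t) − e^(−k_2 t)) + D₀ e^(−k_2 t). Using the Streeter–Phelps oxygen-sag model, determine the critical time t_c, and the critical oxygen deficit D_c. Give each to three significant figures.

t_c ≈ 0.906 d; D_c ≈ 4.20 mg/L

t_c = [1/(k_2−k_1)] ln[(k_2/k_1)(1 − D₀(k_2−k_1)/(k_1 L₀))]
= [1/(0.827−0.367)] ln[(0.827/0.367)(1 − 3.44×0.4600/(0.367×13.2))]
= (1/0.4600) ln[2.253 × 0.6734] = 2.174 × ln(1.517) = 2.174 × 0.4170 = 0.9064 d.
L(t_c) = L₀ e^(−k_1 t_c) = 13.2 × 0.7170 = 9.465 mg/L, and at the critical point k_2 D_c = k_1 L, so D_c = (0.367/0.827) × 9.465 = 4.200 mg/L.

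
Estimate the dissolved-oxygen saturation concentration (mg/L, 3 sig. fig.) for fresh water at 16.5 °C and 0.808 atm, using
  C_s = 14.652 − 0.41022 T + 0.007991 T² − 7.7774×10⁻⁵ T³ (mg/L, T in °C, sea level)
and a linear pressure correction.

C_s ≈ 7.85 mg/L

At sea level: C_s = 14.652 − 0.41022×16.5 + 0.007991×16.5² − 7.7774×10⁻⁵×16.5³ = 9.710 mg/L.
Pressure correction: C_s' = 9.710 × 0.808 = 7.845 mg/L.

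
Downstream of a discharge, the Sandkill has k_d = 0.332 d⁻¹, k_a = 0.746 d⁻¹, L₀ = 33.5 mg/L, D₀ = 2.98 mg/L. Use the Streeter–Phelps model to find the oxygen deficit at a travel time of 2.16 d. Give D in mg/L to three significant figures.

k_d L₀/(k_a−k_d) = 0.332×33.5/(0.746−0.332) = 11.12/0.4140 = 26.86 mg/L.
e^(−k_d t) = e^(−0.332×2.160) = 0.4882; e^(−k_a t) = e^(−0.746×2.160) = 0.1996.
D = 26.86 × (0.4882 − 0.1996) + 2.98 × 0.1996 = 7.752 + 0.5949 = 8.346 mg/L.

D ≈ 8.35 mg/L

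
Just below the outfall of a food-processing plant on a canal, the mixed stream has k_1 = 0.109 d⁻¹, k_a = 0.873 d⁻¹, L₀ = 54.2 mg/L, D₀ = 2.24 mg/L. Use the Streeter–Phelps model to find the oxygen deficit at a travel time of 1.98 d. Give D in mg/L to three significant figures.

k_1 L₀/(k_a−k_1) = 0.109×54.2/(0.873−0.109) = 5.908/0.7640 = 7.733 mg/L.
e^(−k_1 t) = e^(−0.109×1.980) = 0.8059; e^(−k_a t) = e^(−0.873×1.980) = 0.1775.
D = 7.733 × (0.8059 − 0.1775) + 2.24 × 0.1775 = 4.859 + 0.3977 = 5.256 mg/L.

D ≈ 5.26 mg/L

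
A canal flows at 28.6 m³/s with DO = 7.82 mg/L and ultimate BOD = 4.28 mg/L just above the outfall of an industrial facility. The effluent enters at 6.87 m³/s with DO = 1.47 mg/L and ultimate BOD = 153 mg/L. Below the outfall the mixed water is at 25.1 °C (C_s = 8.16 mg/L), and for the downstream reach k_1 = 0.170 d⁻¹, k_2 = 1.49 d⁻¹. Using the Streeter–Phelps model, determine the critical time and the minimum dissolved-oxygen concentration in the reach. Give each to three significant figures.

Mixed DO = (28.6×7.82 + 6.87×1.47)/(28.6+6.87) = 233.8/35.47 = 6.590 mg/L.
Mixed L₀ = (28.6×4.28 + 6.87×153)/(35.47) = 1174/35.47 = 33.08 mg/L.
Initial deficit D₀ = C_s − DO₀ = 8.16 − 6.590 = 1.570 mg/L.
t_c = (1/1.320) ln[(1.49/0.170)(1 − 1.570×1.320/(0.170×33.08))] = 0.7576 × ln(5.535) = 1.296 d.
D_c = (0.170/1.49) × 33.08 × e^(−0.170×1.296) = 0.1141 × 33.08 × 0.8022 = 3.028 mg/L.
Minimum DO = 8.16 − 3.028 = 5.132 mg/L.

t_c ≈ 1.30 d; minimum DO ≈ 5.13 mg/L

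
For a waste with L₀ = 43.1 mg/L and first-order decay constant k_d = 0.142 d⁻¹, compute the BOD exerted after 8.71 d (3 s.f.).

y_t = L₀(1 − e^(−k_d t)) = 43.1 × (1 − e^(−0.142×8.71))
= 43.1 × (1 − 0.2903) = 43.1 × 0.7097 = 30.59 mg/L.

y ≈ 30.6 mg/L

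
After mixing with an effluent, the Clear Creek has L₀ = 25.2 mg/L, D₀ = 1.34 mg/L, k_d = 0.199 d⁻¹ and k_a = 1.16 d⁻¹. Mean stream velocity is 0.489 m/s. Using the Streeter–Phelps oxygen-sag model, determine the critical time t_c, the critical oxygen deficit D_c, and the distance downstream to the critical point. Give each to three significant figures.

At the critical point dD/dt = 0, so k_d L₀ e^(−k_d t) = k_a D. Substituting D(t) from the Streeter–Phelps equation and solving for t gives
t_c = ln[(k_a/k_d)(1 − D₀(k_a−k_d)/(k_d L₀))] / (k_a−k_d).
Here k_a−k_d = 0.9610 d⁻¹ and 1 − D₀(k_a−k_d)/(k_d L₀) = 1 − 1.34×0.9610/(0.199×25.2) = 0.7432, so
t_c = ln(5.829 × 0.7432) / 0.9610 = 1.466 / 0.9610 = 1.526 d.
D_c = (k_d/k_a) L₀ e^(−k_d t_c) = (0.199/1.16) × 25.2 × e^(−0.199×1.526) = 0.1716 × 25.2 × 0.7382 = 3.191 mg/L.
x_c = v t_c = 0.489 m/s × 1.526 d × 86400 s/d = 64460 m ≈ 64.5 km.

t_c ≈ 1.53 d; D_c ≈ 3.19 mg/L; x_c ≈ 64.5 km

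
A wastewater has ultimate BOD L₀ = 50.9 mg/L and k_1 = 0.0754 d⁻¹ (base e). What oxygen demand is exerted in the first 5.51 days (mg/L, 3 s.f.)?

y ≈ 17.3 mg/L

y_t = L₀(1 − e^(−k_1 t)) = 50.9 × (1 − e^(−0.0754×5.51))
= 50.9 × (1 − 0.6600) = 50.9 × 0.3400 = 17.30 mg/L.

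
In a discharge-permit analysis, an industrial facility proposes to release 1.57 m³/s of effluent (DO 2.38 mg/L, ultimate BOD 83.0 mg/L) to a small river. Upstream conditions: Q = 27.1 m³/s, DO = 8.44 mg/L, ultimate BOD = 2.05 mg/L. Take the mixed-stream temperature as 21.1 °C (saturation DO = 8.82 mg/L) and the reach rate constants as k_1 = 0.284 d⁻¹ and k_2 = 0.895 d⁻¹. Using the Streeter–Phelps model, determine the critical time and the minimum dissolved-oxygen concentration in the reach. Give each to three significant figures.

t_c ≈ 1.44 d; minimum DO ≈ 7.45 mg/L

Mixed DO = (27.1×8.44 + 1.57×2.38)/(27.1+1.57) = 232.5/28.67 = 8.108 mg/L.
Mixed L₀ = (27.1×2.05 + 1.57×83.0)/(28.67) = 185.9/28.67 = 6.483 mg/L.
Initial deficit D₀ = C_s − DO₀ = 8.82 − 8.108 = 0.7119 mg/L.
t_c = (1/0.6110) ln[(0.895/0.284)(1 − 0.7119×0.6110/(0.284×6.483))] = 1.637 × ln(2.407) = 1.438 d.
D_c = (0.284/0.895) × 6.483 × e^(−0.284×1.438) = 0.3173 × 6.483 × 0.6648 = 1.368 mg/L.
Minimum DO = 8.82 − 1.368 = 7.452 mg/L.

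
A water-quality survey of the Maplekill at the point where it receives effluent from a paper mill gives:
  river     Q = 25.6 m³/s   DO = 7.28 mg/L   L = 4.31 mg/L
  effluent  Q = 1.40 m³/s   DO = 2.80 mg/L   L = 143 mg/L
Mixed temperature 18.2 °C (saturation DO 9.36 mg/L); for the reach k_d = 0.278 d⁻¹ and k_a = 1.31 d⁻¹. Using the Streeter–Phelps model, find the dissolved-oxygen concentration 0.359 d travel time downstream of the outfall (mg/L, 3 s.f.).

Mixed DO = (25.6×7.28 + 1.40×2.80)/(25.6+1.40) = 190.3/27.00 = 7.048 mg/L.
Mixed L₀ = (25.6×4.31 + 1.40×143)/(27.00) = 310.5/27.00 = 11.50 mg/L.
Initial deficit D₀ = C_s − DO₀ = 9.36 − 7.048 = 2.312 mg/L.
D(0.359) = [0.278×11.50/(1.31−0.278)](e^(−0.278×0.359) − e^(−1.31×0.359)) + 2.312 e^(−1.31×0.359)
= 3.098 × (0.9050 − 0.6248) + 2.312 × 0.6248 = 2.313 mg/L.
DO = 9.36 − 2.313 = 7.047 mg/L.

DO ≈ 7.05 mg/L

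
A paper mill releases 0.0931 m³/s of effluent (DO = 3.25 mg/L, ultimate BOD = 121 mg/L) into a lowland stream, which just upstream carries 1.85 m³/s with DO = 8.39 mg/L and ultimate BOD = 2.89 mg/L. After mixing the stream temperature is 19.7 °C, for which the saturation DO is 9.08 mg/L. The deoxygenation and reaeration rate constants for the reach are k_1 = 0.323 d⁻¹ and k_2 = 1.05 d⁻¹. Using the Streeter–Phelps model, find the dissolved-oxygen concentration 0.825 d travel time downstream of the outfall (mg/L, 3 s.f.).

DO ≈ 7.37 mg/L

Mixed DO = (1.85×8.39 + 0.0931×3.25)/(1.85+0.0931) = 15.82/1.943 = 8.144 mg/L.
Mixed L₀ = (1.85×2.89 + 0.0931×121)/(1.943) = 16.61/1.943 = 8.549 mg/L.
Initial deficit D₀ = C_s − DO₀ = 9.08 − 8.144 = 0.9363 mg/L.
D(0.825) = [0.323×8.549/(1.05−0.323)](e^(−0.323×0.825) − e^(−1.05×0.825)) + 0.9363 e^(−1.05×0.825)
= 3.798 × (0.7661 − 0.4205) + 0.9363 × 0.4205 = 1.706 mg/L.
DO = 9.08 − 1.706 = 7.374 mg/L.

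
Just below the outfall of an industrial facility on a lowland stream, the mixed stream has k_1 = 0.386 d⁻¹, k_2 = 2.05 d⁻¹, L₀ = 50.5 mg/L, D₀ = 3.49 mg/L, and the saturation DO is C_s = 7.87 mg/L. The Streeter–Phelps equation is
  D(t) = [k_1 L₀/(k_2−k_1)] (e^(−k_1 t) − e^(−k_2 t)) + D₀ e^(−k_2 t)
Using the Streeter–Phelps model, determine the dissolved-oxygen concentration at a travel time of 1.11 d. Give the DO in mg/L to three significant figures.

k_1 L₀/(k_2−k_1) = 0.386×50.5/(2.05−0.386) = 19.49/1.664 = 11.71 mg/L.
e^(−k_1 t) = e^(−0.386×1.110) = 0.6515; e^(−k_2 t) = e^(−2.05×1.110) = 0.1027.
D = 11.71 × (0.6515 − 0.1027) + 3.49 × 0.1027 = 6.429 + 0.3586 = 6.787 mg/L.
DO = C_s − D = 7.87 − 6.787 = 1.083 mg/L.

DO ≈ 1.08 mg/L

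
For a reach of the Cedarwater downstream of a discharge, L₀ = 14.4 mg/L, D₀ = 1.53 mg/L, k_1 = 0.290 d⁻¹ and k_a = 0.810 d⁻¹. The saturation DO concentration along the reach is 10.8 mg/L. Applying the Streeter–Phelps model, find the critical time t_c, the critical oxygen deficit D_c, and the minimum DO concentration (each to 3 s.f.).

t_c ≈ 1.57 d; D_c ≈ 3.27 mg/L; min DO ≈ 7.53 mg/L

At the critical point dD/dt = 0, so k_1 L₀ e^(−k_1 t) = k_a D. Substituting D(t) from the Streeter–Phelps equation and solving for t gives
t_c = ln[(k_a/k_1)(1 − D₀(k_a−k_1)/(k_1 L₀))] / (k_a−k_1).
Here k_a−k_1 = 0.5200 d⁻¹ and 1 − D₀(k_a−k_1)/(k_1 L₀) = 1 − 1.53×0.5200/(0.290×14.4) = 0.8095, so
t_c = ln(2.793 × 0.8095) / 0.5200 = 0.8158 / 0.5200 = 1.569 d.
L(t_c) = L₀ e^(−k_1 t_c) = 14.4 × 0.6345 = 9.136 mg/L, and at the critical point k_a D_c = k_1 L, so D_c = (0.290/0.810) × 9.136 = 3.271 mg/L.
Minimum DO = C_s − D_c = 10.8 − 3.271 = 7.529 mg/L.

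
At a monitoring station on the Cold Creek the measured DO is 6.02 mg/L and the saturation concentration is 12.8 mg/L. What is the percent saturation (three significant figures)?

47.0 % saturation

% saturation = C/C_s × 100 = 6.02/12.8 × 100 = 47.0 %.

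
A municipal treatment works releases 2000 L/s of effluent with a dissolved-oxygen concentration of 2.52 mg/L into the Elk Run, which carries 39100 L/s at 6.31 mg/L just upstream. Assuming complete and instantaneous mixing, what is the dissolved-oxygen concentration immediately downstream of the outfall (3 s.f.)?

Flow-weighted mixing: C = (Q_r C_r + Q_w C_w)/(Q_r + Q_w)
= (39100×6.31 + 2000×2.52)/(39100 + 2000) = 251800/41100 = 6.126 mg/L.

6.13 mg/L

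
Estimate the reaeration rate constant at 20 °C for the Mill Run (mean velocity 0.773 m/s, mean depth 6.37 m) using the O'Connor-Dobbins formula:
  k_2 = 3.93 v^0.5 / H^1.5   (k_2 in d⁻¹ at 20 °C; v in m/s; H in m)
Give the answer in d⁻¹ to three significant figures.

k_2 = 3.93 × 0.773^0.5 / 6.37^1.5 = 3.93 × 0.8792 / 16.08 = 0.2149 d⁻¹.

k_2 ≈ 0.215 d⁻¹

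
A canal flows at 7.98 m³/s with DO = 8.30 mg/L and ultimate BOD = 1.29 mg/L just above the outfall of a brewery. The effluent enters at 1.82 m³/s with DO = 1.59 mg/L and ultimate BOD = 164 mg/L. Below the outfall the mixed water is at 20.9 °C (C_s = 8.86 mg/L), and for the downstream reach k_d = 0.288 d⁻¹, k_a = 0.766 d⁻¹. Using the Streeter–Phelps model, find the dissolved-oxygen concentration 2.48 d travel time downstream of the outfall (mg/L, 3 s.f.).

DO ≈ 2.14 mg/L

Mixed DO = (7.98×8.30 + 1.82×1.59)/(7.98+1.82) = 69.13/9.800 = 7.054 mg/L.
Mixed L₀ = (7.98×1.29 + 1.82×164)/(9.800) = 308.8/9.800 = 31.51 mg/L.
Initial deficit D₀ = C_s − DO₀ = 8.86 − 7.054 = 1.806 mg/L.
D(2.48) = [0.288×31.51/(0.766−0.288)](e^(−0.288×2.48) − e^(−0.766×2.48)) + 1.806 e^(−0.766×2.48)
= 18.98 × (0.4896 − 0.1496) + 1.806 × 0.1496 = 6.724 mg/L.
DO = 8.86 − 6.724 = 2.136 mg/L.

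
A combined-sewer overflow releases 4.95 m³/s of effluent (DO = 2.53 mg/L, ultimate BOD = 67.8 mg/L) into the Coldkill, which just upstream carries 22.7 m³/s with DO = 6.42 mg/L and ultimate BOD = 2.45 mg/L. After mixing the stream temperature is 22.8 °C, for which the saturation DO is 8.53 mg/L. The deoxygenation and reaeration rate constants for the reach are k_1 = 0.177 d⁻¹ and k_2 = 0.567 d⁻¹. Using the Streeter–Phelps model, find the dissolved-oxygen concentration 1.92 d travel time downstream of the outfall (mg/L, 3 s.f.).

DO ≈ 5.18 mg/L

Mixed DO = (22.7×6.42 + 4.95×2.53)/(22.7+4.95) = 158.3/27.65 = 5.724 mg/L.
Mixed L₀ = (22.7×2.45 + 4.95×67.8)/(27.65) = 391.2/27.65 = 14.15 mg/L.
Initial deficit D₀ = C_s − DO₀ = 8.53 − 5.724 = 2.806 mg/L.
D(1.92) = [0.177×14.15/(0.567−0.177)](e^(−0.177×1.92) − e^(−0.567×1.92)) + 2.806 e^(−0.567×1.92)
= 6.422 × (0.7119 − 0.3367) + 2.806 × 0.3367 = 3.354 mg/L.
DO = 8.53 − 3.354 = 5.176 mg/L.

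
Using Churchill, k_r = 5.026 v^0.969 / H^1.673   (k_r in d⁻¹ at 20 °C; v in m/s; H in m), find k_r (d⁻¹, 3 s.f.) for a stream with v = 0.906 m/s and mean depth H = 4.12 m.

k_r ≈ 0.428 d⁻¹

k_r = 5.026 × 0.906^0.969 / 4.12^1.673 = 5.026 × 0.9088 / 10.68 = 0.4275 d⁻¹.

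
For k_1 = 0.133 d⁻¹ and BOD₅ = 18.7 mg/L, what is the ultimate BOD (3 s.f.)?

BOD₅ = L₀(1 − e^(−5k_1)) ⇒ L₀ = BOD₅ / (1 − e^(−5×0.133))
= 18.7 / (1 − 0.5143) = 18.7 / 0.4857 = 38.50 mg/L.

L₀ ≈ 38.5 mg/L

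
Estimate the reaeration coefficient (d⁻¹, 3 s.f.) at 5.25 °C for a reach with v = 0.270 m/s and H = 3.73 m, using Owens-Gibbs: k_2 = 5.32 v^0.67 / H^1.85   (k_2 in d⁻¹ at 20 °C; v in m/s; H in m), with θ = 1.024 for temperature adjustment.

k_2(20) = 5.32 × 0.270^0.67 / 3.73^1.85 = 5.32 × 0.4159 / 11.42 = 0.1938 d⁻¹.
k_2(5.25) = 0.1938 × 1.024^(5.25−20) = 0.1938 × 0.7048 = 0.1366 d⁻¹.

k_2 ≈ 0.137 d⁻¹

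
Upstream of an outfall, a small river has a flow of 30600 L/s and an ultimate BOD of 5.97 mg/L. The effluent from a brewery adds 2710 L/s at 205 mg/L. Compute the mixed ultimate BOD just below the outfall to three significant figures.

Flow-weighted mixing: C = (Q_r C_r + Q_w C_w)/(Q_r + Q_w)
= (30600×5.97 + 2710×205)/(30600 + 2710) = 738200/33310 = 22.16 mg/L.

22.2 mg/L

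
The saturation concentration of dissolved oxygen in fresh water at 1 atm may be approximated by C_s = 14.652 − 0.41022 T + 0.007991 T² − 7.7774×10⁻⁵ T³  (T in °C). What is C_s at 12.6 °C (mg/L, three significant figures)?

C_s ≈ 10.6 mg/L

C_s = 14.652 − 0.41022×12.6 + 0.007991×12.6² − 7.7774×10⁻⁵×12.6³ = 10.60 mg/L.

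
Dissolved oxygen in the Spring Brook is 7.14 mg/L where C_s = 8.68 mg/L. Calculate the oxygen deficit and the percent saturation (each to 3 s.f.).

D ≈ 1.54 mg/L; 82.3 % saturation

D = C_s − C = 8.68 − 7.14 = 1.54 mg/L.
% saturation = 7.14/8.68 × 100 = 82.3 %.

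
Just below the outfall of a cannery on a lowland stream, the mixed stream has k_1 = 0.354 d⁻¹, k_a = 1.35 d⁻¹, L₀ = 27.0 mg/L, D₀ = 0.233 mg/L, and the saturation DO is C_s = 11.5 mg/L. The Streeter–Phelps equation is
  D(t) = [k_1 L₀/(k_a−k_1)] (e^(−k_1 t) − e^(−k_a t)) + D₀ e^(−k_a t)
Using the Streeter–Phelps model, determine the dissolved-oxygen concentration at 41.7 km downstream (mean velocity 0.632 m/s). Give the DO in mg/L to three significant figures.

DO ≈ 7.52 mg/L

Travel time t = x/v = 41.7 km / (0.632 m/s) = 41700 m / 0.632 m/s = 65980 s = 0.7637 d.
k_1 L₀/(k_a−k_1) = 0.354×27.0/(1.35−0.354) = 9.558/0.9960 = 9.596 mg/L.
e^(−k_1 t) = e^(−0.354×0.7637) = 0.7631; e^(−k_a t) = e^(−1.35×0.7637) = 0.3567.
D = 9.596 × (0.7631 − 0.3567) + 0.233 × 0.3567 = 3.900 + 0.08310 = 3.984 mg/L.
DO = C_s − D = 11.5 − 3.984 = 7.516 mg/L.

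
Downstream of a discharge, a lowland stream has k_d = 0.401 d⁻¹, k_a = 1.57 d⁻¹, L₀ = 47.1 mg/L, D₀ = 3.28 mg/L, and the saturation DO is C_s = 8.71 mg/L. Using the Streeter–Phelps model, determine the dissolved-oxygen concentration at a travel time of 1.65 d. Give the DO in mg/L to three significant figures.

DO ≈ 1.34 mg/L

k_d L₀/(k_a−k_d) = 0.401×47.1/(1.57−0.401) = 18.89/1.169 = 16.16 mg/L.
e^(−k_d t) = e^(−0.401×1.650) = 0.5160; e^(−k_a t) = e^(−1.57×1.650) = 0.07498.
D = 16.16 × (0.5160 − 0.07498) + 3.28 × 0.07498 = 7.125 + 0.2459 = 7.371 mg/L.
DO = C_s − D = 8.71 − 7.371 = 1.339 mg/L.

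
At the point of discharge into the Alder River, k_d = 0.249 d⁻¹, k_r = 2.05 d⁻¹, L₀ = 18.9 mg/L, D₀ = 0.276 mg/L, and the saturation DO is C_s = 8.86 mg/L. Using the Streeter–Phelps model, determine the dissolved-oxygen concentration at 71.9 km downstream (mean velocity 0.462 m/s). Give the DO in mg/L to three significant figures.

DO ≈ 7.25 mg/L

Travel time t = x/v = 71.9 km / (0.462 m/s) = 71900 m / 0.462 m/s = 155600 s = 1.801 d.
k_d L₀/(k_r−k_d) = 0.249×18.9/(2.05−0.249) = 4.706/1.801 = 2.613 mg/L.
e^(−k_d t) = e^(−0.249×1.801) = 0.6386; e^(−k_r t) = e^(−2.05×1.801) = 0.02491.
D = 2.613 × (0.6386 − 0.02491) + 0.276 × 0.02491 = 1.604 + 0.006875 = 1.610 mg/L.
DO = C_s − D = 8.86 − 1.610 = 7.250 mg/L.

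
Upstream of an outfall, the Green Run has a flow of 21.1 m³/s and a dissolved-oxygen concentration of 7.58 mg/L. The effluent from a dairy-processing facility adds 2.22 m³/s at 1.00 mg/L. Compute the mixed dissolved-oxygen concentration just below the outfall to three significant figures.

Flow-weighted mixing: C = (Q_r C_r + Q_w C_w)/(Q_r + Q_w)
= (21.1×7.58 + 2.22×1.00)/(21.1 + 2.22) = 162.2/23.32 = 6.954 mg/L.

6.95 mg/L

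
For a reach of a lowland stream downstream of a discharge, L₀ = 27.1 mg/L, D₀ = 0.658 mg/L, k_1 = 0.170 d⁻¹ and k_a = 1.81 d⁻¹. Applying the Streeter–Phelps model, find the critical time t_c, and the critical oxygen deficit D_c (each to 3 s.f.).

t_c ≈ 1.28 d; D_c ≈ 2.05 mg/L

At the critical point dD/dt = 0, so k_1 L₀ e^(−k_1 t) = k_a D. Substituting D(t) from the Streeter–Phelps equation and solving for t gives
t_c = ln[(k_a/k_1)(1 − D₀(k_a−k_1)/(k_1 L₀))] / (k_a−k_1).
Here k_a−k_1 = 1.640 d⁻¹ and 1 − D₀(k_a−k_1)/(k_1 L₀) = 1 − 0.658×1.640/(0.170×27.1) = 0.7658, so
t_c = ln(10.65 × 0.7658) / 1.640 = 2.098 / 1.640 = 1.280 d.
L(t_c) = L₀ e^(−k_1 t_c) = 27.1 × 0.8045 = 21.80 mg/L, and at the critical point k_a D_c = k_1 L, so D_c = (0.170/1.81) × 21.80 = 2.048 mg/L.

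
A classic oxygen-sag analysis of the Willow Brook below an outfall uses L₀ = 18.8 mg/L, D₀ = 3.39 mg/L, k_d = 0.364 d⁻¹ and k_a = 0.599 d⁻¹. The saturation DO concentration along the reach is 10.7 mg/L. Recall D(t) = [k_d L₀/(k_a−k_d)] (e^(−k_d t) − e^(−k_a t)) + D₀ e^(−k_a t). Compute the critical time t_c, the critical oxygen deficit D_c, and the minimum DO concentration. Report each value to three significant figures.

t_c ≈ 1.59 d; D_c ≈ 6.40 mg/L; min DO ≈ 4.30 mg/L

With k_a/k_d = 1.646 and 1 − D₀(k_a−k_d)/(k_d L₀) = 0.8836,
t_c = ln(1.646 × 0.8836) / (0.599 − 0.364) = ln(1.454) / 0.2350 = 0.3743/0.2350 = 1.593 d.
L(t_c) = L₀ e^(−k_d t_c) = 18.8 × 0.5600 = 10.53 mg/L, and at the critical point k_a D_c = k_d L, so D_c = (0.364/0.599) × 10.53 = 6.398 mg/L.
Minimum DO = C_s − D_c = 10.7 − 6.398 = 4.302 mg/L.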